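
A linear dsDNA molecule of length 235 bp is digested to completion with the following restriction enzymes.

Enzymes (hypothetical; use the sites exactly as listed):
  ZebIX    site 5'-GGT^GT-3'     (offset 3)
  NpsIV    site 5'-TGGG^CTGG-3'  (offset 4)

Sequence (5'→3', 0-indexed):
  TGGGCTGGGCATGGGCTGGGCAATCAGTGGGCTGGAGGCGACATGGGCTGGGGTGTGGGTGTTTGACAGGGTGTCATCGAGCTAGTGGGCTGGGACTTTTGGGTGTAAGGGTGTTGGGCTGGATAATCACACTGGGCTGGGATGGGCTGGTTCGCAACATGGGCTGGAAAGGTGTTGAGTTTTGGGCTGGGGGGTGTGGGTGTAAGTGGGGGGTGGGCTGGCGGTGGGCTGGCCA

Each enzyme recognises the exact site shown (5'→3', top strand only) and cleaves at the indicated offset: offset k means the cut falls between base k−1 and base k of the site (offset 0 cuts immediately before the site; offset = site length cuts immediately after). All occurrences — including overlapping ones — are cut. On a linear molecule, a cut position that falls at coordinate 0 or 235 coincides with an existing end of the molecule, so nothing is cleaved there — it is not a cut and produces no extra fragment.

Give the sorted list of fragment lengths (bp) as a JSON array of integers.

[4,6,6,6,7,7,8,9,10,10,11,11,12,13,15,16,16,16,17,17,18]

Per-enzyme occurrences:
  ZebIX (GGTGT, off=3): starts [51, 57, 69, 101, 109, 170, 192, 198] → cuts [54, 60, 72, 104, 112, 173, 195, 201]
  NpsIV (TGGGCTGG, off=4): starts [0, 11, 27, 43, 85, 114, 132, 142, 159, 182, 213, 224] → cuts [4, 15, 31, 47, 89, 118, 136, 146, 163, 186, 217, 228]

All cut coordinates (distinct, sorted): [4, 15, 31, 47, 54, 60, 72, 89, 104, 112, 118, 136, 146, 163, 173, 186, 195, 201, 217, 228]

Fragment lengths:
  [0,4): 4 bp
  [4,15): 11 bp
  [15,31): 16 bp
  [31,47): 16 bp
  [47,54): 7 bp
  [54,60): 6 bp
  [60,72): 12 bp
  [72,89): 17 bp
  [89,104): 15 bp
  [104,112): 8 bp
  [112,118): 6 bp
  [118,136): 18 bp
  [136,146): 10 bp
  [146,163): 17 bp
  [163,173): 10 bp
  [173,186): 13 bp
  [186,195): 9 bp
  [195,201): 6 bp
  [201,217): 16 bp
  [217,228): 11 bp
  [228,235): 7 bp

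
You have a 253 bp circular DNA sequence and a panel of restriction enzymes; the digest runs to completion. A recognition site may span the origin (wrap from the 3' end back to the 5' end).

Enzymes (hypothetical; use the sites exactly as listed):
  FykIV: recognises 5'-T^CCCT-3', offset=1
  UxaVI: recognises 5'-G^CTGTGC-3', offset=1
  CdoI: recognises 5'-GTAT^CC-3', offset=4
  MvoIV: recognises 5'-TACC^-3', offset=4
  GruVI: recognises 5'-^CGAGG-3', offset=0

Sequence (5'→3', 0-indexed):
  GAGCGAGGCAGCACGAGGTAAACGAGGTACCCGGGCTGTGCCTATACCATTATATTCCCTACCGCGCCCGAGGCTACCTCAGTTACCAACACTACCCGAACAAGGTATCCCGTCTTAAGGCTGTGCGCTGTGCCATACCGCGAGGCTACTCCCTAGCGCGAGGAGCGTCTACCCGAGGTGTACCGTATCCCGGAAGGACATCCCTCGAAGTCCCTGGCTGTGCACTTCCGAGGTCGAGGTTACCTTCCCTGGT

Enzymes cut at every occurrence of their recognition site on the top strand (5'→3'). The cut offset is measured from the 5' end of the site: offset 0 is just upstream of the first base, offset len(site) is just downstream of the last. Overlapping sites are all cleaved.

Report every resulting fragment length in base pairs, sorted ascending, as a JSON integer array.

Per-enzyme occurrences:
  FykIV (TCCCT, off=1): starts [55, 149, 200, 210, 245] → cuts [56, 150, 201, 211, 246]
  UxaVI (GCTGTGC, off=1): starts [34, 119, 126, 216] → cuts [35, 120, 127, 217]
  CdoI (GTATCC, off=4): starts [104, 184] → cuts [108, 188]
  MvoIV (TACC, off=4): starts [27, 44, 59, 74, 83, 92, 135, 169, 180, 240] → cuts [31, 48, 63, 78, 87, 96, 139, 173, 184, 244]
  GruVI (CGAGG, off=0): starts [3, 13, 22, 68, 140, 158, 173, 228, 234] → cuts [3, 13, 22, 68, 140, 158, 173, 228, 234]

Pooled cuts: [3, 13, 22, 31, 35, 48, 56, 63, 68, 78, 87, 96, 108, 120, 127, 139, 140, 150, 158, 173, 184, 188, 201, 211, 217, 228, 234, 244, 246]

Fragment lengths:
  3→13: 10 bp
  13→22: 9 bp
  22→31: 9 bp
  31→35: 4 bp
  35→48: 13 bp
  48→56: 8 bp
  56→63: 7 bp
  63→68: 5 bp
  68→78: 10 bp
  78→87: 9 bp
  87→96: 9 bp
  96→108: 12 bp
  108→120: 12 bp
  120→127: 7 bp
  127→139: 12 bp
  139→140: 1 bp
  140→150: 10 bp
  150→158: 8 bp
  158→173: 15 bp
  173→184: 11 bp
  184→188: 4 bp
  188→201: 13 bp
  201→211: 10 bp
  211→217: 6 bp
  217→228: 11 bp
  228→234: 6 bp
  234→244: 10 bp
  244→246: 2 bp
  246→3 (wrap): 253-246+3 = 10 bp

[1,2,4,4,5,6,6,7,7,8,8,9,9,9,9,10,10,10,10,10,10,11,11,12,12,12,13,13,15]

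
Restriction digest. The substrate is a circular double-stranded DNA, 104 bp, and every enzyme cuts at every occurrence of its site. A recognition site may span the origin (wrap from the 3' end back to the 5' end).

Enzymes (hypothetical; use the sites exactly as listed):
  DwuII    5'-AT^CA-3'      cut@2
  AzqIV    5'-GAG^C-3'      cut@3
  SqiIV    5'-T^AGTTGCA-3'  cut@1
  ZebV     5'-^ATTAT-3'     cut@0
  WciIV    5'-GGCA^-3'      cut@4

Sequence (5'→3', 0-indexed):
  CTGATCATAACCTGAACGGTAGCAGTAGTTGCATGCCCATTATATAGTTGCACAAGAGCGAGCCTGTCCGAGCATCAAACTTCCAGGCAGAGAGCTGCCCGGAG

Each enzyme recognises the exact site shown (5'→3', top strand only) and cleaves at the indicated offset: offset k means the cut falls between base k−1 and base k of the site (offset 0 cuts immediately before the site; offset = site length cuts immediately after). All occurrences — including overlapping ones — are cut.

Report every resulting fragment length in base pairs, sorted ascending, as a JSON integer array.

[3,4,5,5,7,10,10,12,13,14,21]

Site scan:
  DwuII (ATCA, off=2): starts [3, 73] → cuts [5, 75]
  AzqIV (GAGC, off=3): starts [55, 59, 69, 91, 101] → cuts [0, 58, 62, 72, 94]
  SqiIV (TAGTTGCA, off=1): starts [25, 44] → cuts [26, 45]
  ZebV (ATTAT, off=0): starts [38] → cuts [38]
  WciIV (GGCA, off=4): starts [85] → cuts [89]

Pooled cuts: [0, 5, 26, 38, 45, 58, 62, 72, 75, 89, 94]

Fragment lengths:
  0→5: 5 bp
  5→26: 21 bp
  26→38: 12 bp
  38→45: 7 bp
  45→58: 13 bp
  58→62: 4 bp
  62→72: 10 bp
  72→75: 3 bp
  75→89: 14 bp
  89→94: 5 bp
  94→0 (wrap): 104-94+0 = 10 bp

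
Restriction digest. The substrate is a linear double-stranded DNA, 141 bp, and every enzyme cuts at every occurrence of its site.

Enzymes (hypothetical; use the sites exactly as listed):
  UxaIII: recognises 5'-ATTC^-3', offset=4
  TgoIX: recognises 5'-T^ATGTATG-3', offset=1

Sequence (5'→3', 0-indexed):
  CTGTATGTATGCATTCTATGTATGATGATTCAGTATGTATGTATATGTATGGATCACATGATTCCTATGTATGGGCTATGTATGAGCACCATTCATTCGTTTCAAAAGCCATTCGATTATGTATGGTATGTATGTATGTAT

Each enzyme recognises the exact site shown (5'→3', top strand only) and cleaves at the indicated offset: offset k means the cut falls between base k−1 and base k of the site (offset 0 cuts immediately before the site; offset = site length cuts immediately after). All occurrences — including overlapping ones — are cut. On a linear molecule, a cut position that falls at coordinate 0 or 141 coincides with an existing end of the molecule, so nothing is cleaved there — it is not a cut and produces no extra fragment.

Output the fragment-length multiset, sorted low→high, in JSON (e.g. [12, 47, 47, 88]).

Site scan:
  UxaIII (ATTC, off=4): starts [12, 27, 60, 90, 94, 110] → cuts [16, 31, 64, 94, 98, 114]
  TgoIX (TATGTATG, off=1): starts [3, 16, 33, 43, 65, 76, 117, 126, 130] → cuts [4, 17, 34, 44, 66, 77, 118, 127, 131]

Pooled cuts: [4, 16, 17, 31, 34, 44, 64, 66, 77, 94, 98, 114, 118, 127, 131]

Fragments:
  [0,4): 4 bp
  [4,16): 12 bp
  [16,17): 1 bp
  [17,31): 14 bp
  [31,34): 3 bp
  [34,44): 10 bp
  [44,64): 20 bp
  [64,66): 2 bp
  [66,77): 11 bp
  [77,94): 17 bp
  [94,98): 4 bp
  [98,114): 16 bp
  [114,118): 4 bp
  [118,127): 9 bp
  [127,131): 4 bp
  [131,141): 10 bp

[1,2,3,4,4,4,4,9,10,10,11,12,14,16,17,20]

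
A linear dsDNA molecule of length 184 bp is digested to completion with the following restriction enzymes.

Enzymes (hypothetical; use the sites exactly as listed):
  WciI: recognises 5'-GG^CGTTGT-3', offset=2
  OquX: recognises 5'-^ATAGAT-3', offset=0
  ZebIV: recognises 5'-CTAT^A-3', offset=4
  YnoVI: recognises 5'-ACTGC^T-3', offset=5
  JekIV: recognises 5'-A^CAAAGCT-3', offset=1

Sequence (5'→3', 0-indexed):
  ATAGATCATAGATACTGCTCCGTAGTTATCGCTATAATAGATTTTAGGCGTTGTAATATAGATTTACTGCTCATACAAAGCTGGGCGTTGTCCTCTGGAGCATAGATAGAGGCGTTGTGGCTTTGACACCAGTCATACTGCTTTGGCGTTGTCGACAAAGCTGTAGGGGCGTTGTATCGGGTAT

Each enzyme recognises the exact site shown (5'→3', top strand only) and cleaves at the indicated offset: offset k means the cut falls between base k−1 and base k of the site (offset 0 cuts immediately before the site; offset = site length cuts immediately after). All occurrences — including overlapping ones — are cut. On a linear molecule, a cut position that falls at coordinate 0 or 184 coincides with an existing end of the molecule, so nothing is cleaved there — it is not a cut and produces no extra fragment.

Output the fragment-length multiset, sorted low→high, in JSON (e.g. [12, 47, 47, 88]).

[1,5,5,7,9,9,10,11,11,12,13,14,15,16,17,29]

Scan for sites:
  WciI (GGCGTTGT, off=2): starts [46, 83, 110, 144, 167] → cuts [48, 85, 112, 146, 169]
  OquX (ATAGAT, off=0): starts [0, 7, 36, 57, 101] → cuts [7, 36, 57, 101] (position 0 is a terminus of the linear molecule — no cut)
  ZebIV (CTATA, off=4): starts [31] → cuts [35]
  YnoVI (ACTGCT, off=5): starts [13, 65, 136] → cuts [18, 70, 141]
  JekIV (ACAAAGCT, off=1): starts [74, 154] → cuts [75, 155]

Pooled cuts: [7, 18, 35, 36, 48, 57, 70, 75, 85, 101, 112, 141, 146, 155, 169]

Fragment lengths:
  [0,7): 7 bp
  [7,18): 11 bp
  [18,35): 17 bp
  [35,36): 1 bp
  [36,48): 12 bp
  [48,57): 9 bp
  [57,70): 13 bp
  [70,75): 5 bp
  [75,85): 10 bp
  [85,101): 16 bp
  [101,112): 11 bp
  [112,141): 29 bp
  [141,146): 5 bp
  [146,155): 9 bp
  [155,169): 14 bp
  [169,184): 15 bp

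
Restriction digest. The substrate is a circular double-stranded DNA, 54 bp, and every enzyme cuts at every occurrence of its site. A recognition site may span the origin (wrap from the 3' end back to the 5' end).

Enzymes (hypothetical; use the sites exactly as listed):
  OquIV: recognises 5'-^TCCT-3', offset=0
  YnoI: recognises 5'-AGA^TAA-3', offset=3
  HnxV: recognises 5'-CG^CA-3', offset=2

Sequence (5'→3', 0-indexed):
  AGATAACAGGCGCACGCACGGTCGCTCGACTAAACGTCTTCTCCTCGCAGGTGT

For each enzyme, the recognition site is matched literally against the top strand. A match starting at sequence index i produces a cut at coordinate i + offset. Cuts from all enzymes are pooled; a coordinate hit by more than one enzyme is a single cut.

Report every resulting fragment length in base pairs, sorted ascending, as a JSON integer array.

Site scan:
  OquIV (TCCT, off=0): starts [41] → cuts [41]
  YnoI (AGATAA, off=3): starts [0] → cuts [3]
  HnxV (CGCA, off=2): starts [10, 14, 45] → cuts [12, 16, 47]

All cut coordinates (distinct, sorted): [3, 12, 16, 41, 47]

Fragment lengths:
  3→12: 9 bp
  12→16: 4 bp
  16→41: 25 bp
  41→47: 6 bp
  47→3 (wrap): 54-47+3 = 10 bp

[4,6,9,10,25]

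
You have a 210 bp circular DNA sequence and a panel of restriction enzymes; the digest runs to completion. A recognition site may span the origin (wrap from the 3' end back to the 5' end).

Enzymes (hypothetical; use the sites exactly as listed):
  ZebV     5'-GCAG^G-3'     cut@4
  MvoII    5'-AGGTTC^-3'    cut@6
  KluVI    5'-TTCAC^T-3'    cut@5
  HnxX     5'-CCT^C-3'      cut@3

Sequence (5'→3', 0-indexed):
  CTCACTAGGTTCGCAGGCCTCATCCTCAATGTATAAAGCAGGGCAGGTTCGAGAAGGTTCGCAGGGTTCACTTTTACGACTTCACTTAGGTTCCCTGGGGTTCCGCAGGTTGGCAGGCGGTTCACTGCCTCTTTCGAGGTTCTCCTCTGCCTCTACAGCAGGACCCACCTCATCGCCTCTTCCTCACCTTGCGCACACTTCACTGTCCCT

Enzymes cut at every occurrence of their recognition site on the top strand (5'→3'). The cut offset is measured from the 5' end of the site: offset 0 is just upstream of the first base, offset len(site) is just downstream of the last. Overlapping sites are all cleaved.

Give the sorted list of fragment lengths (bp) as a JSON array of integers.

[4,4,4,4,4,5,5,6,6,6,7,7,8,8,8,9,9,9,10,12,12,14,15,15,19]

Site scan:
  ZebV GCAGG/4: at [12, 37, 42, 60, 104, 112, 157] ⇒ [16, 41, 46, 64, 108, 116, 161]
  MvoII AGGTTC/6: at [6, 44, 54, 87, 136] ⇒ [12, 50, 60, 93, 142]
  KluVI TTCACT/5: at [66, 80, 120, 198] ⇒ [71, 85, 125, 203]
  HnxX CCTC/3: at [17, 23, 127, 143, 149, 167, 175, 181, 207] ⇒ [0, 20, 26, 130, 146, 152, 170, 178, 184]

All cut coordinates (distinct, sorted): [0, 12, 16, 20, 26, 41, 46, 50, 60, 64, 71, 85, 93, 108, 116, 125, 130, 142, 146, 152, 161, 170, 178, 184, 203]

Fragment lengths:
  0→12: 12 bp
  12→16: 4 bp
  16→20: 4 bp
  20→26: 6 bp
  26→41: 15 bp
  41→46: 5 bp
  46→50: 4 bp
  50→60: 10 bp
  60→64: 4 bp
  64→71: 7 bp
  71→85: 14 bp
  85→93: 8 bp
  93→108: 15 bp
  108→116: 8 bp
  116→125: 9 bp
  125→130: 5 bp
  130→142: 12 bp
  142→146: 4 bp
  146→152: 6 bp
  152→161: 9 bp
  161→170: 9 bp
  170→178: 8 bp
  178→184: 6 bp
  184→203: 19 bp
  203→0 (wrap): 210-203+0 = 7 bp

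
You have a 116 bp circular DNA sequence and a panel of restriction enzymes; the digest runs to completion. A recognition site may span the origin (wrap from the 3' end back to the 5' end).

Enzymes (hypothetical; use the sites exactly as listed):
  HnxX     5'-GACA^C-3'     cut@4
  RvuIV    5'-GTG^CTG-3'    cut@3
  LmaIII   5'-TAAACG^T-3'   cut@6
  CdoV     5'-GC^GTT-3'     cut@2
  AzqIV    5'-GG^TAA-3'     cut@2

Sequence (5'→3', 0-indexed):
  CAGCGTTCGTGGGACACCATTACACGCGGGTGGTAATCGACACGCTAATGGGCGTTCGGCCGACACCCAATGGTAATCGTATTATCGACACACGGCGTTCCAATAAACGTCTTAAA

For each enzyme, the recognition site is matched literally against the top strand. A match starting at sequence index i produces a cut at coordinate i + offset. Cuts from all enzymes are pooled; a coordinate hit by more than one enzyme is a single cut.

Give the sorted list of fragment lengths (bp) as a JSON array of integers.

Per-enzyme occurrences:
  HnxX (GACAC, off=4): starts [12, 38, 61, 86] → cuts [16, 42, 65, 90]
  RvuIV (GTGCTG, off=3): no sites
  LmaIII (TAAACGT, off=6): starts [103] → cuts [109]
  CdoV (GCGTT, off=2): starts [2, 51, 94] → cuts [4, 53, 96]
  AzqIV (GGTAA, off=2): starts [31, 71] → cuts [33, 73]

Pooled cuts: [4, 16, 33, 42, 53, 65, 73, 90, 96, 109]

Fragments:
  4→16: 12 bp
  16→33: 17 bp
  33→42: 9 bp
  42→53: 11 bp
  53→65: 12 bp
  65→73: 8 bp
  73→90: 17 bp
  90→96: 6 bp
  96→109: 13 bp
  109→4 (wrap): 116-109+4 = 11 bp

[6,8,9,11,11,12,12,13,17,17]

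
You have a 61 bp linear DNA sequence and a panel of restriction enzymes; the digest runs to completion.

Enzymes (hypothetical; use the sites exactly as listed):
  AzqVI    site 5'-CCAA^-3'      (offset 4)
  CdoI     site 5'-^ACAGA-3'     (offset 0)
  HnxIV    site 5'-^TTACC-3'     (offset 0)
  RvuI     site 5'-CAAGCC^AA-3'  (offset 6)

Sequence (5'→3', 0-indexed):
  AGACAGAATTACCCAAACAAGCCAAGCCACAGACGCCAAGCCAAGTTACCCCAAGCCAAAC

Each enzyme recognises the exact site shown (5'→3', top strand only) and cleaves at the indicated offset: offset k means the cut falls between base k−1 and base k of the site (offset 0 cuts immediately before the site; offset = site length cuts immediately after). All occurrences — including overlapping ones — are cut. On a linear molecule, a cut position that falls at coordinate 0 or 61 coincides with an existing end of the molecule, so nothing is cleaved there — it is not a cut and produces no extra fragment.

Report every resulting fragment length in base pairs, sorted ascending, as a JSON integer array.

Site scan:
  AzqVI (CCAA, off=4): starts [12, 21, 35, 40, 50, 55] → cuts [16, 25, 39, 44, 54, 59]
  CdoI (ACAGA, off=0): starts [2, 28] → cuts [2, 28]
  HnxIV (TTACC, off=0): starts [8, 45] → cuts [8, 45]
  RvuI (CAAGCCAA, off=6): starts [17, 36, 51] → cuts [23, 42, 57]

Pooled cuts: [2, 8, 16, 23, 25, 28, 39, 42, 44, 45, 54, 57, 59]

Fragments:
  [0,2): 2 bp
  [2,8): 6 bp
  [8,16): 8 bp
  [16,23): 7 bp
  [23,25): 2 bp
  [25,28): 3 bp
  [28,39): 11 bp
  [39,42): 3 bp
  [42,44): 2 bp
  [44,45): 1 bp
  [45,54): 9 bp
  [54,57): 3 bp
  [57,59): 2 bp
  [59,61): 2 bp

[1,2,2,2,2,2,3,3,3,6,7,8,9,11]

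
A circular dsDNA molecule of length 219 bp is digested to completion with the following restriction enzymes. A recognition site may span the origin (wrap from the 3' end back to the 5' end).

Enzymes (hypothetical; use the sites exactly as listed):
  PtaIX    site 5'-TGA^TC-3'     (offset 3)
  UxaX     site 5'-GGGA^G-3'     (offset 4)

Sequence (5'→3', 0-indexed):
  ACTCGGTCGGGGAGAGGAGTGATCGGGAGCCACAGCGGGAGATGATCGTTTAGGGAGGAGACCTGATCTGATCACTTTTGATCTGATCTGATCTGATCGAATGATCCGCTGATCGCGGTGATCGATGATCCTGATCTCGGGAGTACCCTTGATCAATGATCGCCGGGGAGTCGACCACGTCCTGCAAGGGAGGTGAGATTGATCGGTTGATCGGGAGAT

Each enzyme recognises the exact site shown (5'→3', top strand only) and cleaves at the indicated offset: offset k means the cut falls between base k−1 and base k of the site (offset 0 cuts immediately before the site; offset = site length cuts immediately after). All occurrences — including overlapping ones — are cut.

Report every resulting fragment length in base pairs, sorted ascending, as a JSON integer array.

[5,5,5,5,5,6,6,6,7,7,8,8,8,8,9,9,10,10,10,10,11,11,12,16,22]

Per-enzyme occurrences:
  PtaIX (TGATC, off=3): starts [19, 42, 63, 68, 78, 83, 88, 93, 101, 109, 118, 125, 131, 149, 156, 199, 207] → cuts [22, 45, 66, 71, 81, 86, 91, 96, 104, 112, 121, 128, 134, 152, 159, 202, 210]
  UxaX (GGGAG, off=4): starts [9, 24, 36, 52, 138, 165, 187, 212] → cuts [13, 28, 40, 56, 142, 169, 191, 216]

Pooled cuts: [13, 22, 28, 40, 45, 56, 66, 71, 81, 86, 91, 96, 104, 112, 121, 128, 134, 142, 152, 159, 169, 191, 202, 210, 216]

Fragment lengths:
  13→22: 9 bp
  22→28: 6 bp
  28→40: 12 bp
  40→45: 5 bp
  45→56: 11 bp
  56→66: 10 bp
  66→71: 5 bp
  71→81: 10 bp
  81→86: 5 bp
  86→91: 5 bp
  91→96: 5 bp
  96→104: 8 bp
  104→112: 8 bp
  112→121: 9 bp
  121→128: 7 bp
  128→134: 6 bp
  134→142: 8 bp
  142→152: 10 bp
  152→159: 7 bp
  159→169: 10 bp
  169→191: 22 bp
  191→202: 11 bp
  202→210: 8 bp
  210→216: 6 bp
  216→13 (wrap): 219-216+13 = 16 bp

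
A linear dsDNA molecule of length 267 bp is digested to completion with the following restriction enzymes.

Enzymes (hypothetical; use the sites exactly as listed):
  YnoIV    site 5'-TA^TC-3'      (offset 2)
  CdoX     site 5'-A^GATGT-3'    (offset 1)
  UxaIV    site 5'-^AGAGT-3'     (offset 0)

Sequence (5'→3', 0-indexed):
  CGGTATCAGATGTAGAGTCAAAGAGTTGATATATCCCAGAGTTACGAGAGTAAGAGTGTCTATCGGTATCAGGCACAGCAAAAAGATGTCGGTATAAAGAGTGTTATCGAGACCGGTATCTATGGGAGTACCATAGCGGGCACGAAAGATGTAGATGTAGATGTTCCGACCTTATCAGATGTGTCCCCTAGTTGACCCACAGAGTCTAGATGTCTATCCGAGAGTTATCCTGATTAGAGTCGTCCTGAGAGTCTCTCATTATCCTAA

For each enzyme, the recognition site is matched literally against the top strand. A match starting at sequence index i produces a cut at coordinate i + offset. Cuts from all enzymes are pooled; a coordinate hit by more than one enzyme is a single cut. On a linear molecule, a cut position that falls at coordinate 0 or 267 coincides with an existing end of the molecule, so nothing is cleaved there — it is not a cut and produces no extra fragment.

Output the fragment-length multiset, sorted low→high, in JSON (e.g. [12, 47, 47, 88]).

Site scan:
  YnoIV (TATC, off=2): starts [3, 31, 60, 66, 104, 116, 172, 214, 225, 259] → cuts [5, 33, 62, 68, 106, 118, 174, 216, 227, 261]
  CdoX (AGATGT, off=1): starts [7, 83, 146, 152, 158, 176, 207] → cuts [8, 84, 147, 153, 159, 177, 208]
  UxaIV (AGAGT, off=0): starts [13, 21, 37, 46, 52, 97, 200, 220, 235, 247] → cuts [13, 21, 37, 46, 52, 97, 200, 220, 235, 247]

All cut coordinates (distinct, sorted): [5, 8, 13, 21, 33, 37, 46, 52, 62, 68, 84, 97, 106, 118, 147, 153, 159, 174, 177, 200, 208, 216, 220, 227, 235, 247, 261]

Fragments:
  [0,5): 5 bp
  [5,8): 3 bp
  [8,13): 5 bp
  [13,21): 8 bp
  [21,33): 12 bp
  [33,37): 4 bp
  [37,46): 9 bp
  [46,52): 6 bp
  [52,62): 10 bp
  [62,68): 6 bp
  [68,84): 16 bp
  [84,97): 13 bp
  [97,106): 9 bp
  [106,118): 12 bp
  [118,147): 29 bp
  [147,153): 6 bp
  [153,159): 6 bp
  [159,174): 15 bp
  [174,177): 3 bp
  [177,200): 23 bp
  [200,208): 8 bp
  [208,216): 8 bp
  [216,220): 4 bp
  [220,227): 7 bp
  [227,235): 8 bp
  [235,247): 12 bp
  [247,261): 14 bp
  [261,267): 6 bp

[3,3,4,4,5,5,6,6,6,6,6,7,8,8,8,8,9,9,10,12,12,12,13,14,15,16,23,29]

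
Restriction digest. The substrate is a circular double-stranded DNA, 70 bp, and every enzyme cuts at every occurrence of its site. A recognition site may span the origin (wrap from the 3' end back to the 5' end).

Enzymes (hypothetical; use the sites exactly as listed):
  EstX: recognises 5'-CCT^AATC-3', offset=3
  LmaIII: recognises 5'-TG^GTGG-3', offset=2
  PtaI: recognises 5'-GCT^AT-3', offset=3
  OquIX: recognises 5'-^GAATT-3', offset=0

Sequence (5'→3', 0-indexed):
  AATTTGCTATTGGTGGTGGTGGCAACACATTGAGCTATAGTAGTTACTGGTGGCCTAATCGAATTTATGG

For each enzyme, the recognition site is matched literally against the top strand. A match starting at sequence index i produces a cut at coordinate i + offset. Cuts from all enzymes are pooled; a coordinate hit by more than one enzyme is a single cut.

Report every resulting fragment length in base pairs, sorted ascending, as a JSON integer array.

[3,3,4,4,7,9,9,13,18]

Site scan:
  EstX (CCTAATC, off=3): starts [53] → cuts [56]
  LmaIII (TGGTGG, off=2): starts [10, 13, 16, 47] → cuts [12, 15, 18, 49]
  PtaI (GCTAT, off=3): starts [5, 33] → cuts [8, 36]
  OquIX (GAATT, off=0): starts [60, 69] → cuts [60, 69]

Pooled cuts: [8, 12, 15, 18, 36, 49, 56, 60, 69]

Fragment lengths:
  8→12: 4 bp
  12→15: 3 bp
  15→18: 3 bp
  18→36: 18 bp
  36→49: 13 bp
  49→56: 7 bp
  56→60: 4 bp
  60→69: 9 bp
  69→8 (wrap): 70-69+8 = 9 bp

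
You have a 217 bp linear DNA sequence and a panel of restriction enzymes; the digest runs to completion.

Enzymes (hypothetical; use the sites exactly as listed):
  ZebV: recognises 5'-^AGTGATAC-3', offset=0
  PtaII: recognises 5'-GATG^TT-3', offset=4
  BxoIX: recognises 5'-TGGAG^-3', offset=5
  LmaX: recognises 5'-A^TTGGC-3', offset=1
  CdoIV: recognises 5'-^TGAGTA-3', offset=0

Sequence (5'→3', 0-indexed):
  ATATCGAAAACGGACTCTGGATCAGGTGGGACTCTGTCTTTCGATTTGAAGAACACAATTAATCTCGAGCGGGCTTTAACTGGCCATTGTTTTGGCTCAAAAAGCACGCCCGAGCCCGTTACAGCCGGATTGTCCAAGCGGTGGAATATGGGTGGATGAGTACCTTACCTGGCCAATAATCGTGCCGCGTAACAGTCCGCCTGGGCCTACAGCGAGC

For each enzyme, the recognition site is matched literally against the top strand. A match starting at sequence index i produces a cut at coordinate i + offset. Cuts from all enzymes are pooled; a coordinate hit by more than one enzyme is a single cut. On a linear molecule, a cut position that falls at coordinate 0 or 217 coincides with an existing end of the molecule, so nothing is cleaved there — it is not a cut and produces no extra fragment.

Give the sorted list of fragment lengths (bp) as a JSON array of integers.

Site scan:
  ZebV (AGTGATAC, off=0): no sites
  PtaII (GATGTT, off=4): no sites
  BxoIX (TGGAG, off=5): no sites
  LmaX (ATTGGC, off=1): no sites
  CdoIV (TGAGTA, off=0): starts [156] → cuts [156]

Pooled cuts: [156]

Fragment lengths:
  [0,156): 156 bp
  [156,217): 61 bp

[61,156]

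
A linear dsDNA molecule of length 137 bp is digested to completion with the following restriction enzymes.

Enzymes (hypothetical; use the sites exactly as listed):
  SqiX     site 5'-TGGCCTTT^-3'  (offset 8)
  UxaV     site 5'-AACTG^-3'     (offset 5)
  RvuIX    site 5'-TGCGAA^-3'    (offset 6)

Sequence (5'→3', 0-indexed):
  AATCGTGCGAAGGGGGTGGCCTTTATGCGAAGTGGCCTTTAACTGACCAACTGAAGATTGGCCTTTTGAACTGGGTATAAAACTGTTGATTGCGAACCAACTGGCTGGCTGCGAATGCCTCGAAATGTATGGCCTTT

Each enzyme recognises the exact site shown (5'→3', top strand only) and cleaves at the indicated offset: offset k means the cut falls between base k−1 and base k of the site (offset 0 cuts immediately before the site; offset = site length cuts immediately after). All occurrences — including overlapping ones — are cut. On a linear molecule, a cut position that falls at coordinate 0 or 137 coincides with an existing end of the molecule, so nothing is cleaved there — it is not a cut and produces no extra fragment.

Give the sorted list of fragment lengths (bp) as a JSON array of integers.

[5,7,7,7,8,9,11,11,12,12,13,13,22]

Scan for sites:
  SqiX (TGGCCTTT, off=8): starts [16, 32, 58, 129] → cuts [24, 40, 66] (position 137 is a terminus of the linear molecule — no cut)
  UxaV (AACTG, off=5): starts [40, 48, 68, 80, 98] → cuts [45, 53, 73, 85, 103]
  RvuIX (TGCGAA, off=6): starts [5, 25, 90, 109] → cuts [11, 31, 96, 115]

Pooled cuts: [11, 24, 31, 40, 45, 53, 66, 73, 85, 96, 103, 115]

Fragments:
  [0,11): 11 bp
  [11,24): 13 bp
  [24,31): 7 bp
  [31,40): 9 bp
  [40,45): 5 bp
  [45,53): 8 bp
  [53,66): 13 bp
  [66,73): 7 bp
  [73,85): 12 bp
  [85,96): 11 bp
  [96,103): 7 bp
  [103,115): 12 bp
  [115,137): 22 bp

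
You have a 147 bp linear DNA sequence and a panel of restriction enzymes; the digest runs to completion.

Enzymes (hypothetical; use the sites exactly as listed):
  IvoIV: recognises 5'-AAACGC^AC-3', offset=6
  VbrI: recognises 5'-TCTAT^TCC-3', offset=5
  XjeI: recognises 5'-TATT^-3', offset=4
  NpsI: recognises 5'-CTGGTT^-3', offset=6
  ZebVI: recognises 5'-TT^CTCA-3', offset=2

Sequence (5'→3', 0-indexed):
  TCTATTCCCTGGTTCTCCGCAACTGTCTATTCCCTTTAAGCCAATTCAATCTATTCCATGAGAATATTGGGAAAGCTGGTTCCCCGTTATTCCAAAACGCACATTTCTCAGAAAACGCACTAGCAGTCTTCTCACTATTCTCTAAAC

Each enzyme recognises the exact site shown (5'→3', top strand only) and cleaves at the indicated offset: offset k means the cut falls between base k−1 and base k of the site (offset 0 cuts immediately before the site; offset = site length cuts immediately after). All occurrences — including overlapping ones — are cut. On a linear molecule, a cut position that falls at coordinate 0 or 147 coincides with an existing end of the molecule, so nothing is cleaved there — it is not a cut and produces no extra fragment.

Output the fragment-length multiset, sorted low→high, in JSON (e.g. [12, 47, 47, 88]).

Site scan:
  IvoIV AAACGCAC/6: at [94, 112] ⇒ [100, 118]
  VbrI TCTATTCC/5: at [0, 25, 49] ⇒ [5, 30, 54]
  XjeI TATT/4: at [2, 27, 51, 64, 87, 135] ⇒ [6, 31, 55, 68, 91, 139]
  NpsI CTGGTT/6: at [8, 75] ⇒ [14, 81]
  ZebVI TTCTCA/2: at [104, 128] ⇒ [106, 130]

All cut coordinates (distinct, sorted): [5, 6, 14, 30, 31, 54, 55, 68, 81, 91, 100, 106, 118, 130, 139]

Fragments:
  [0,5): 5 bp
  [5,6): 1 bp
  [6,14): 8 bp
  [14,30): 16 bp
  [30,31): 1 bp
  [31,54): 23 bp
  [54,55): 1 bp
  [55,68): 13 bp
  [68,81): 13 bp
  [81,91): 10 bp
  [91,100): 9 bp
  [100,106): 6 bp
  [106,118): 12 bp
  [118,130): 12 bp
  [130,139): 9 bp
  [139,147): 8 bp

[1,1,1,5,6,8,8,9,9,10,12,12,13,13,16,23]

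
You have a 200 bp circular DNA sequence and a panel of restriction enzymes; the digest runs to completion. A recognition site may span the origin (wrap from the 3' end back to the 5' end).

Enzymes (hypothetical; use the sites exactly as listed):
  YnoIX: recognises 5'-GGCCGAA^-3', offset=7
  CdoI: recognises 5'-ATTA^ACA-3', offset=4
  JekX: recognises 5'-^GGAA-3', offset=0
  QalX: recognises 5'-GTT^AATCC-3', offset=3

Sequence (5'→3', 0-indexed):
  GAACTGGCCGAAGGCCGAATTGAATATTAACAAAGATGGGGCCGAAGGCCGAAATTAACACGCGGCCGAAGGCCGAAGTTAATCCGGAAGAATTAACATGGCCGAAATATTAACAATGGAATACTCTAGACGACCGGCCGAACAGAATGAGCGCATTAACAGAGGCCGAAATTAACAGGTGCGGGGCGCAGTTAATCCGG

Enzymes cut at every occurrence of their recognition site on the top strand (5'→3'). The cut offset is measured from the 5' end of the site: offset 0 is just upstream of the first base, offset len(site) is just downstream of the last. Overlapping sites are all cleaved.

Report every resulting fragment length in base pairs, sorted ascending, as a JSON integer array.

Scan for sites:
  YnoIX GGCCGAA/7: at [5, 12, 39, 46, 63, 70, 99, 135, 163] ⇒ [12, 19, 46, 53, 70, 77, 106, 142, 170]
  CdoI ATTAACA/4: at [25, 53, 91, 108, 154, 170] ⇒ [29, 57, 95, 112, 158, 174]
  JekX GGAA/0: at [85, 117, 199] ⇒ [85, 117, 199]
  QalX GTTAATCC/3: at [77, 190] ⇒ [80, 193]

Pooled cuts: [12, 19, 29, 46, 53, 57, 70, 77, 80, 85, 95, 106, 112, 117, 142, 158, 170, 174, 193, 199]

Fragments:
  12→19: 7 bp
  19→29: 10 bp
  29→46: 17 bp
  46→53: 7 bp
  53→57: 4 bp
  57→70: 13 bp
  70→77: 7 bp
  77→80: 3 bp
  80→85: 5 bp
  85→95: 10 bp
  95→106: 11 bp
  106→112: 6 bp
  112→117: 5 bp
  117→142: 25 bp
  142→158: 16 bp
  158→170: 12 bp
  170→174: 4 bp
  174→193: 19 bp
  193→199: 6 bp
  199→12 (wrap): 200-199+12 = 13 bp

[3,4,4,5,5,6,6,7,7,7,10,10,11,12,13,13,16,17,19,25]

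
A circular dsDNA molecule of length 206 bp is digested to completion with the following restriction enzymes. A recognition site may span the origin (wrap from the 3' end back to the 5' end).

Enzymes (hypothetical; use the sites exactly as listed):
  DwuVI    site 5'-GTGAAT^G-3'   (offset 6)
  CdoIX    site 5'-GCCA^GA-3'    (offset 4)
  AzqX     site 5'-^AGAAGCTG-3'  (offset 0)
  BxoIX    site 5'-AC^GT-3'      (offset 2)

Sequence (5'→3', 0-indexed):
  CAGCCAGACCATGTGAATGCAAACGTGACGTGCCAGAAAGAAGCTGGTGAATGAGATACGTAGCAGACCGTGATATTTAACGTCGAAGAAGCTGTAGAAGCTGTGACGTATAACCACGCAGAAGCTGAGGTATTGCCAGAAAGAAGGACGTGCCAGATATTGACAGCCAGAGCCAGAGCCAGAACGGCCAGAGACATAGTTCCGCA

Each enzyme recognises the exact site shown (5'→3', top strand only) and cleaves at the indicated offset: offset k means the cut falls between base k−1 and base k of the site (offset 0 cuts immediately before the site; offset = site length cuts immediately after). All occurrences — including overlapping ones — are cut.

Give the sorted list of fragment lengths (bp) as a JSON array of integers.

Scan for sites:
  DwuVI (GTGAATG, off=6): starts [12, 46] → cuts [18, 52]
  CdoIX (GCCAGA, off=4): starts [2, 31, 134, 151, 165, 171, 177, 186] → cuts [6, 35, 138, 155, 169, 175, 181, 190]
  AzqX (AGAAGCTG, off=0): starts [38, 86, 95, 119] → cuts [38, 86, 95, 119]
  BxoIX (ACGT, off=2): starts [22, 27, 57, 79, 105, 147] → cuts [24, 29, 59, 81, 107, 149]

All cut coordinates (distinct, sorted): [6, 18, 24, 29, 35, 38, 52, 59, 81, 86, 95, 107, 119, 138, 149, 155, 169, 175, 181, 190]

Fragments:
  6→18: 12 bp
  18→24: 6 bp
  24→29: 5 bp
  29→35: 6 bp
  35→38: 3 bp
  38→52: 14 bp
  52→59: 7 bp
  59→81: 22 bp
  81→86: 5 bp
  86→95: 9 bp
  95→107: 12 bp
  107→119: 12 bp
  119→138: 19 bp
  138→149: 11 bp
  149→155: 6 bp
  155→169: 14 bp
  169→175: 6 bp
  175→181: 6 bp
  181→190: 9 bp
  190→6 (wrap): 206-190+6 = 22 bp

[3,5,5,6,6,6,6,6,7,9,9,11,12,12,12,14,14,19,22,22]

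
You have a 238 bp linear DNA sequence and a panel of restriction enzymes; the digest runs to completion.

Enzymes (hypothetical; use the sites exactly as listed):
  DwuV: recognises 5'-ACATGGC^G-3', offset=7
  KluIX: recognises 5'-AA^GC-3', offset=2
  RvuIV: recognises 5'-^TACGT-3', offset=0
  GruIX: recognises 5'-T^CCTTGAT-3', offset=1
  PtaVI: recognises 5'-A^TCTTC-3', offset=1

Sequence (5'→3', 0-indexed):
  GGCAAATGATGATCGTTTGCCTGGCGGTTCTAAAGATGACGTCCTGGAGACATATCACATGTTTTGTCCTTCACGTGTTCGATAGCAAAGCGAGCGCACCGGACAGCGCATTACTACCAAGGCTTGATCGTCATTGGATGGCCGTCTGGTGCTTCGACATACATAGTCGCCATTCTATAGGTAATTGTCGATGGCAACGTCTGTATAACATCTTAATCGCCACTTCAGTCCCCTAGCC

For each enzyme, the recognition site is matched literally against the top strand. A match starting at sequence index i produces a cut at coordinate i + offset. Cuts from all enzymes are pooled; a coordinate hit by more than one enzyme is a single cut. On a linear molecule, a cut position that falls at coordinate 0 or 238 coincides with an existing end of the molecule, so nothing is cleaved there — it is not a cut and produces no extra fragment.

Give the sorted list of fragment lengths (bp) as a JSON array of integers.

[89,149]

Scan for sites:
  DwuV (ACATGGCG, off=7): no sites
  KluIX AAGC/2: at [87] ⇒ [89]
  RvuIV (TACGT, off=0): no sites
  GruIX (TCCTTGAT, off=1): no sites
  PtaVI (ATCTTC, off=1): no sites

Pooled cuts: [89]

Fragments:
  [0,89): 89 bp
  [89,238): 149 bp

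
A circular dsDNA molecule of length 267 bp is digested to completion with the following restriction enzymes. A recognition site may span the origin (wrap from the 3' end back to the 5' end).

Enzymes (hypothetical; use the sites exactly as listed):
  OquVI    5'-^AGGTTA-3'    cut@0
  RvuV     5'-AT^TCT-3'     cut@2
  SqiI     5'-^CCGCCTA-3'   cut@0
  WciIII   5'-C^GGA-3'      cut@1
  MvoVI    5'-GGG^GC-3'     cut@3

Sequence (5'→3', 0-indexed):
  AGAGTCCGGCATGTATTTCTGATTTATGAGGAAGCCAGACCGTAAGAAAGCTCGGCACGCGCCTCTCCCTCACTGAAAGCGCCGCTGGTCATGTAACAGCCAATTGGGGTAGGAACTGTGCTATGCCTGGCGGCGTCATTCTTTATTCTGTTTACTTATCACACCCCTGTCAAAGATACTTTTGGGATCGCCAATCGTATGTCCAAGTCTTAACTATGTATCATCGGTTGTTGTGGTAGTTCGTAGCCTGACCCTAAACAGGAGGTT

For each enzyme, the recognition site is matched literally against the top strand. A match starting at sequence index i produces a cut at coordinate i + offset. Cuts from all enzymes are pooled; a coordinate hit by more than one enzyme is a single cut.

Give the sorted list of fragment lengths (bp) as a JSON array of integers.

[7,116,144]

Per-enzyme occurrences:
  OquVI (AGGTTA, off=0): starts [262] → cuts [262]
  RvuV (ATTCT, off=2): starts [137, 144] → cuts [139, 146]
  SqiI (CCGCCTA, off=0): no sites
  WciIII (CGGA, off=1): no sites
  MvoVI (GGGGC, off=3): no sites

All cut coordinates (distinct, sorted): [139, 146, 262]

Fragments:
  139→146: 7 bp
  146→262: 116 bp
  262→139 (wrap): 267-262+139 = 144 bp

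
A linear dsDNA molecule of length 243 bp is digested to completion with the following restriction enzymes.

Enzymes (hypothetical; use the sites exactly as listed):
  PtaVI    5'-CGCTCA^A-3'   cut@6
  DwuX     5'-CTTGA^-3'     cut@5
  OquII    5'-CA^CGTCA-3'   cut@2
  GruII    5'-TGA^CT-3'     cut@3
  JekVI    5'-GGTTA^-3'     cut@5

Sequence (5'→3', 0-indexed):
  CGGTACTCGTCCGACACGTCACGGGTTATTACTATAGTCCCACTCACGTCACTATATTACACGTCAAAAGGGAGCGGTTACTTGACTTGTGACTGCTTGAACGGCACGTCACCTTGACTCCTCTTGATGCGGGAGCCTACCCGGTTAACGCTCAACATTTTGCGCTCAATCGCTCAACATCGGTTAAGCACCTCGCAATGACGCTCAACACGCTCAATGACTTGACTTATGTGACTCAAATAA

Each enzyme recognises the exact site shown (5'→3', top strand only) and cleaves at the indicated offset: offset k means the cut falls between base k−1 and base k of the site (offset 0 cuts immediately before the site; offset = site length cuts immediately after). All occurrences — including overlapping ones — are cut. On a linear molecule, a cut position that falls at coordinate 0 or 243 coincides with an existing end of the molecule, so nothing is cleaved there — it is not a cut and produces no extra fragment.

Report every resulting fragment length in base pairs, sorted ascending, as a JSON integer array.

[4,5,5,6,7,7,8,8,9,9,9,10,10,11,12,14,15,16,18,19,20,21]

Scan for sites:
  PtaVI (CGCTCAA, off=6): starts [148, 162, 170, 201, 210] → cuts [154, 168, 176, 207, 216]
  DwuX (CTTGA, off=5): starts [80, 95, 112, 122, 220] → cuts [85, 100, 117, 127, 225]
  OquII (CACGTCA, off=2): starts [14, 44, 59, 104] → cuts [16, 46, 61, 106]
  GruII (TGACT, off=3): starts [82, 89, 114, 217, 222, 231] → cuts [85, 92, 117, 220, 225, 234]
  JekVI (GGTTA, off=5): starts [23, 75, 142, 181] → cuts [28, 80, 147, 186]

All cut coordinates (distinct, sorted): [16, 28, 46, 61, 80, 85, 92, 100, 106, 117, 127, 147, 154, 168, 176, 186, 207, 216, 220, 225, 234]

Fragments:
  [0,16): 16 bp
  [16,28): 12 bp
  [28,46): 18 bp
  [46,61): 15 bp
  [61,80): 19 bp
  [80,85): 5 bp
  [85,92): 7 bp
  [92,100): 8 bp
  [100,106): 6 bp
  [106,117): 11 bp
  [117,127): 10 bp
  [127,147): 20 bp
  [147,154): 7 bp
  [154,168): 14 bp
  [168,176): 8 bp
  [176,186): 10 bp
  [186,207): 21 bp
  [207,216): 9 bp
  [216,220): 4 bp
  [220,225): 5 bp
  [225,234): 9 bp
  [234,243): 9 bp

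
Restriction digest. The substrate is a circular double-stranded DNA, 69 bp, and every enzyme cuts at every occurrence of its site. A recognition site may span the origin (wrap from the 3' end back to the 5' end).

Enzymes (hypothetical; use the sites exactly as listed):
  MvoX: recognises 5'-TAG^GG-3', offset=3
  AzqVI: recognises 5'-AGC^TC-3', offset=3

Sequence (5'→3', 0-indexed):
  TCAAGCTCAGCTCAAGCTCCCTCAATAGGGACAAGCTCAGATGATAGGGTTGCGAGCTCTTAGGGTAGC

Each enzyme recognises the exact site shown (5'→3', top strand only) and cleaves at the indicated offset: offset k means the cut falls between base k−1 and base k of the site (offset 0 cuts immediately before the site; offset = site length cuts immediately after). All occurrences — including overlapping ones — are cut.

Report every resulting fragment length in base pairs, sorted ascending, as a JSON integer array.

[5,6,6,6,6,8,10,11,11]

Per-enzyme occurrences:
  MvoX (TAGGG, off=3): starts [25, 44, 60] → cuts [28, 47, 63]
  AzqVI (AGCTC, off=3): starts [3, 8, 14, 33, 54, 66] → cuts [0, 6, 11, 17, 36, 57]

All cut coordinates (distinct, sorted): [0, 6, 11, 17, 28, 36, 47, 57, 63]

Fragment lengths:
  0→6: 6 bp
  6→11: 5 bp
  11→17: 6 bp
  17→28: 11 bp
  28→36: 8 bp
  36→47: 11 bp
  47→57: 10 bp
  57→63: 6 bp
  63→0 (wrap): 69-63+0 = 6 bp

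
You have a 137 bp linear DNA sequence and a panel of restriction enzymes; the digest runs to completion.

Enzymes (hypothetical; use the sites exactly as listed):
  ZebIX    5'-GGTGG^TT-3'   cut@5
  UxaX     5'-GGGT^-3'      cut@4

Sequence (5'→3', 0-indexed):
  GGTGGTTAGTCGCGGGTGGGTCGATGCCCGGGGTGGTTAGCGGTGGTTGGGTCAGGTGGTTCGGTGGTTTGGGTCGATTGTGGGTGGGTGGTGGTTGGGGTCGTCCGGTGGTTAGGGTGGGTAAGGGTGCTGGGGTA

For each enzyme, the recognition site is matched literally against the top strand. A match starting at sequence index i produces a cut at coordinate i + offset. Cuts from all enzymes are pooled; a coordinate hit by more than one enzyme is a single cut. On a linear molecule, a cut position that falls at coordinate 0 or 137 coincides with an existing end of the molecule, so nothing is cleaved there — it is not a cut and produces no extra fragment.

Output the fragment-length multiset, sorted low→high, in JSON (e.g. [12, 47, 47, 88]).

[1,2,4,4,4,5,5,6,6,7,7,7,7,8,8,10,10,11,12,13]

Scan for sites:
  ZebIX GGTGGTT/5: at [0, 31, 41, 54, 62, 89, 106] ⇒ [5, 36, 46, 59, 67, 94, 111]
  UxaX GGGT/4: at [13, 17, 30, 48, 70, 81, 85, 97, 114, 118, 124, 132] ⇒ [17, 21, 34, 52, 74, 85, 89, 101, 118, 122, 128, 136]

Pooled cuts: [5, 17, 21, 34, 36, 46, 52, 59, 67, 74, 85, 89, 94, 101, 111, 118, 122, 128, 136]

Fragments:
  [0,5): 5 bp
  [5,17): 12 bp
  [17,21): 4 bp
  [21,34): 13 bp
  [34,36): 2 bp
  [36,46): 10 bp
  [46,52): 6 bp
  [52,59): 7 bp
  [59,67): 8 bp
  [67,74): 7 bp
  [74,85): 11 bp
  [85,89): 4 bp
  [89,94): 5 bp
  [94,101): 7 bp
  [101,111): 10 bp
  [111,118): 7 bp
  [118,122): 4 bp
  [122,128): 6 bp
  [128,136): 8 bp
  [136,137): 1 bp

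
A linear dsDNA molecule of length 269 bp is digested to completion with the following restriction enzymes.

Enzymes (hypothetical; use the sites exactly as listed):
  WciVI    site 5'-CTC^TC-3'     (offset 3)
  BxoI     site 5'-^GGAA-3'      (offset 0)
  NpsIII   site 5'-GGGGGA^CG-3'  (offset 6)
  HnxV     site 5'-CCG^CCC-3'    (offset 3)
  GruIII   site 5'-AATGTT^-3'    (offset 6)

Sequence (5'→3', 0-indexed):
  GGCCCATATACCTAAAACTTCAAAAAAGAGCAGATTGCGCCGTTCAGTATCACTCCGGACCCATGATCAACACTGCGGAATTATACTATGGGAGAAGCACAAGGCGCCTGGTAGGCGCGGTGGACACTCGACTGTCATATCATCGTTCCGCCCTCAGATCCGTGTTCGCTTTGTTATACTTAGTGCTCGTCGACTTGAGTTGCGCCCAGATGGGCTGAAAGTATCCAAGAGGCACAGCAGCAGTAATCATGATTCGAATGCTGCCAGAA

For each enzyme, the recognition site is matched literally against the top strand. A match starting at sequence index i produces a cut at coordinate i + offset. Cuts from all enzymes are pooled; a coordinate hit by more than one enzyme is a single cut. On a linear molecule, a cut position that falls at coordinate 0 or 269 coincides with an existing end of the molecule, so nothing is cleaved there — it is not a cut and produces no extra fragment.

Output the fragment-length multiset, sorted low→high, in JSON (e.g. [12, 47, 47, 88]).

Per-enzyme occurrences:
  WciVI (CTCTC, off=3): no sites
  BxoI (GGAA, off=0): starts [76] → cuts [76]
  NpsIII (GGGGGACG, off=6): no sites
  HnxV (CCGCCC, off=3): starts [147] → cuts [150]
  GruIII (AATGTT, off=6): no sites

Pooled cuts: [76, 150]

Fragment lengths:
  [0,76): 76 bp
  [76,150): 74 bp
  [150,269): 119 bp

[74,76,119]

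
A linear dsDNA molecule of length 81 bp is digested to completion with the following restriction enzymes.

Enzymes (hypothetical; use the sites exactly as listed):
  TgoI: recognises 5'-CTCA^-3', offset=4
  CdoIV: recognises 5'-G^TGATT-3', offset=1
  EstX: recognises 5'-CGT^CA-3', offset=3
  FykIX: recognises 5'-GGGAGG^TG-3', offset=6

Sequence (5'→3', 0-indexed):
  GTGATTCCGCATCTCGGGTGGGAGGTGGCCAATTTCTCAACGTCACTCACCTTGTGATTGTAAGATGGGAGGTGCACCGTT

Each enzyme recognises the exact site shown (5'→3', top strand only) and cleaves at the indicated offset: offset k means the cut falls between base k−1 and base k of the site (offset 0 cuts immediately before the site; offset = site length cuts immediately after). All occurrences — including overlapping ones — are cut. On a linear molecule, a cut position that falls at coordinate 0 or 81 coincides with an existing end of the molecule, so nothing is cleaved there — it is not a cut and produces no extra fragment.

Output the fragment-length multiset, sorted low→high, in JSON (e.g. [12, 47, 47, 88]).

[1,4,5,6,9,14,18,24]

Site scan:
  TgoI (CTCA, off=4): starts [35, 45] → cuts [39, 49]
  CdoIV (GTGATT, off=1): starts [0, 53] → cuts [1, 54]
  EstX (CGTCA, off=3): starts [40] → cuts [43]
  FykIX (GGGAGGTG, off=6): starts [19, 66] → cuts [25, 72]

All cut coordinates (distinct, sorted): [1, 25, 39, 43, 49, 54, 72]

Fragments:
  [0,1): 1 bp
  [1,25): 24 bp
  [25,39): 14 bp
  [39,43): 4 bp
  [43,49): 6 bp
  [49,54): 5 bp
  [54,72): 18 bp
  [72,81): 9 bp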